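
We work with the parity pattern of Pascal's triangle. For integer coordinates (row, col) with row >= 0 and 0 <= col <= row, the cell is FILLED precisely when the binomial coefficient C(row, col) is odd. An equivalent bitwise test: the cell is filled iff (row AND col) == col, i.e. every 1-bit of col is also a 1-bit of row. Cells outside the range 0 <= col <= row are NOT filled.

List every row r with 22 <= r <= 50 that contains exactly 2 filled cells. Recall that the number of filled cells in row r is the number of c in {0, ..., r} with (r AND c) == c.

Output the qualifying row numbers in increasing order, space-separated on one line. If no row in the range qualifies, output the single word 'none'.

Row r has 2^popcount(r) filled cells, so we need popcount(r) = log2(2) = 1.
Scan r = 22..50 and keep those with exactly 1 one-bits:
r=22=10110 popcount=3 -> skip
r=23=10111 popcount=4 -> skip
r=24=11000 popcount=2 -> skip
r=25=11001 popcount=3 -> skip
r=26=11010 popcount=3 -> skip
r=27=11011 popcount=4 -> skip
r=28=11100 popcount=3 -> skip
r=29=11101 popcount=4 -> skip
r=30=11110 popcount=4 -> skip
r=31=11111 popcount=5 -> skip
r=32=100000 popcount=1 -> KEEP
r=33=100001 popcount=2 -> skip
r=34=100010 popcount=2 -> skip
r=35=100011 popcount=3 -> skip
r=36=100100 popcount=2 -> skip
r=37=100101 popcount=3 -> skip
r=38=100110 popcount=3 -> skip
r=39=100111 popcount=4 -> skip
r=40=101000 popcount=2 -> skip
r=41=101001 popcount=3 -> skip
r=42=101010 popcount=3 -> skip
r=43=101011 popcount=4 -> skip
r=44=101100 popcount=3 -> skip
r=45=101101 popcount=4 -> skip
r=46=101110 popcount=4 -> skip
r=47=101111 popcount=5 -> skip
r=48=110000 popcount=2 -> skip
r=49=110001 popcount=3 -> skip
r=50=110010 popcount=3 -> skip
Kept rows: 32

Answer: 32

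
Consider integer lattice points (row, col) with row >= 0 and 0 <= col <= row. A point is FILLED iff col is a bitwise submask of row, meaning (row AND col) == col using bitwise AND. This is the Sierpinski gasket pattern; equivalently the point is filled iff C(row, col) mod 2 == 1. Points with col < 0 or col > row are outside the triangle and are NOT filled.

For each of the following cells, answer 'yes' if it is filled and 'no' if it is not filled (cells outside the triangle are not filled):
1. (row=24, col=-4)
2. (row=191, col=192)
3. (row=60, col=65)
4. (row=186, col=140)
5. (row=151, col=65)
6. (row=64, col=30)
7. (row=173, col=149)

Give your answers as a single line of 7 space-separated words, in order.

Answer: no no no no no no no

Derivation:
(24,-4): col outside [0, 24] -> not filled
(191,192): col outside [0, 191] -> not filled
(60,65): col outside [0, 60] -> not filled
(186,140): row=0b10111010, col=0b10001100, row AND col = 0b10001000 = 136; 136 != 140 -> empty
(151,65): row=0b10010111, col=0b1000001, row AND col = 0b1 = 1; 1 != 65 -> empty
(64,30): row=0b1000000, col=0b11110, row AND col = 0b0 = 0; 0 != 30 -> empty
(173,149): row=0b10101101, col=0b10010101, row AND col = 0b10000101 = 133; 133 != 149 -> empty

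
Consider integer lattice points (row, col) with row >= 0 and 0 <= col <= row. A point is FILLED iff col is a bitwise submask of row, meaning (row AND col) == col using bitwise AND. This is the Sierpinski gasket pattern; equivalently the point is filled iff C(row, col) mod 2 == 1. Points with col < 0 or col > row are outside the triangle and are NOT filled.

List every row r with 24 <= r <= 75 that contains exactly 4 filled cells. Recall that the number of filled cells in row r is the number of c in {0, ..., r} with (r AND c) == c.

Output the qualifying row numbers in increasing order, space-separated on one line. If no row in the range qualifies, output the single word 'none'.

Row r has 2^popcount(r) filled cells, so we need popcount(r) = log2(4) = 2.
Scan r = 24..75 and keep those with exactly 2 one-bits:
r=24=11000 popcount=2 -> KEEP
r=25=11001 popcount=3 -> skip
r=26=11010 popcount=3 -> skip
r=27=11011 popcount=4 -> skip
r=28=11100 popcount=3 -> skip
r=29=11101 popcount=4 -> skip
r=30=11110 popcount=4 -> skip
r=31=11111 popcount=5 -> skip
r=32=100000 popcount=1 -> skip
r=33=100001 popcount=2 -> KEEP
r=34=100010 popcount=2 -> KEEP
r=35=100011 popcount=3 -> skip
r=36=100100 popcount=2 -> KEEP
r=37=100101 popcount=3 -> skip
r=38=100110 popcount=3 -> skip
r=39=100111 popcount=4 -> skip
r=40=101000 popcount=2 -> KEEP
r=41=101001 popcount=3 -> skip
r=42=101010 popcount=3 -> skip
r=43=101011 popcount=4 -> skip
r=44=101100 popcount=3 -> skip
r=45=101101 popcount=4 -> skip
r=46=101110 popcount=4 -> skip
r=47=101111 popcount=5 -> skip
r=48=110000 popcount=2 -> KEEP
r=49=110001 popcount=3 -> skip
r=50=110010 popcount=3 -> skip
r=51=110011 popcount=4 -> skip
r=52=110100 popcount=3 -> skip
r=53=110101 popcount=4 -> skip
r=54=110110 popcount=4 -> skip
r=55=110111 popcount=5 -> skip
r=56=111000 popcount=3 -> skip
r=57=111001 popcount=4 -> skip
r=58=111010 popcount=4 -> skip
r=59=111011 popcount=5 -> skip
r=60=111100 popcount=4 -> skip
r=61=111101 popcount=5 -> skip
r=62=111110 popcount=5 -> skip
r=63=111111 popcount=6 -> skip
r=64=1000000 popcount=1 -> skip
r=65=1000001 popcount=2 -> KEEP
r=66=1000010 popcount=2 -> KEEP
r=67=1000011 popcount=3 -> skip
r=68=1000100 popcount=2 -> KEEP
r=69=1000101 popcount=3 -> skip
r=70=1000110 popcount=3 -> skip
r=71=1000111 popcount=4 -> skip
r=72=1001000 popcount=2 -> KEEP
r=73=1001001 popcount=3 -> skip
r=74=1001010 popcount=3 -> skip
r=75=1001011 popcount=4 -> skip
Kept rows: 24 33 34 36 40 48 65 66 68 72

Answer: 24 33 34 36 40 48 65 66 68 72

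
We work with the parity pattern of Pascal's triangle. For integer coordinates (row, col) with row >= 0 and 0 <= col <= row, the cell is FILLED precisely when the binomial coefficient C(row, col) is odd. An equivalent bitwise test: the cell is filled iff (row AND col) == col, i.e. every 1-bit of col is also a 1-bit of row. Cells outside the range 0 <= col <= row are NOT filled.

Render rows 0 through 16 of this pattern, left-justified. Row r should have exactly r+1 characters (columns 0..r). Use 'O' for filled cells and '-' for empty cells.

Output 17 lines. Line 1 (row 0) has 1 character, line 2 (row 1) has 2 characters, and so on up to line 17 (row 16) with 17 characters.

Answer: O
OO
O-O
OOOO
O---O
OO--OO
O-O-O-O
OOOOOOOO
O-------O
OO------OO
O-O-----O-O
OOOO----OOOO
O---O---O---O
OO--OO--OO--OO
O-O-O-O-O-O-O-O
OOOOOOOOOOOOOOOO
O---------------O

Derivation:
r0=0: O
r1=1: OO
r2=10: O-O
r3=11: OOOO
r4=100: O---O
r5=101: OO--OO
r6=110: O-O-O-O
r7=111: OOOOOOOO
r8=1000: O-------O
r9=1001: OO------OO
r10=1010: O-O-----O-O
r11=1011: OOOO----OOOO
r12=1100: O---O---O---O
r13=1101: OO--OO--OO--OO
r14=1110: O-O-O-O-O-O-O-O
r15=1111: OOOOOOOOOOOOOOOO
r16=10000: O---------------O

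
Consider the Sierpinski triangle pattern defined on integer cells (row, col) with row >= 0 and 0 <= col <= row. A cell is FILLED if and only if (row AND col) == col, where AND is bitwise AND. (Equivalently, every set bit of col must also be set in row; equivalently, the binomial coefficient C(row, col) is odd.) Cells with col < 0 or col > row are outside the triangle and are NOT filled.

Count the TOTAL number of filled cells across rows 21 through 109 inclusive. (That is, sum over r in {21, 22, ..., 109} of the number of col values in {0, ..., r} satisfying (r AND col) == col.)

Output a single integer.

r21=10101 pc3: +8 =8
r22=10110 pc3: +8 =16
r23=10111 pc4: +16 =32
r24=11000 pc2: +4 =36
r25=11001 pc3: +8 =44
r26=11010 pc3: +8 =52
r27=11011 pc4: +16 =68
r28=11100 pc3: +8 =76
r29=11101 pc4: +16 =92
r30=11110 pc4: +16 =108
r31=11111 pc5: +32 =140
r32=100000 pc1: +2 =142
r33=100001 pc2: +4 =146
r34=100010 pc2: +4 =150
r35=100011 pc3: +8 =158
r36=100100 pc2: +4 =162
r37=100101 pc3: +8 =170
r38=100110 pc3: +8 =178
r39=100111 pc4: +16 =194
r40=101000 pc2: +4 =198
r41=101001 pc3: +8 =206
r42=101010 pc3: +8 =214
r43=101011 pc4: +16 =230
r44=101100 pc3: +8 =238
r45=101101 pc4: +16 =254
r46=101110 pc4: +16 =270
r47=101111 pc5: +32 =302
r48=110000 pc2: +4 =306
r49=110001 pc3: +8 =314
r50=110010 pc3: +8 =322
r51=110011 pc4: +16 =338
r52=110100 pc3: +8 =346
r53=110101 pc4: +16 =362
r54=110110 pc4: +16 =378
r55=110111 pc5: +32 =410
r56=111000 pc3: +8 =418
r57=111001 pc4: +16 =434
r58=111010 pc4: +16 =450
r59=111011 pc5: +32 =482
r60=111100 pc4: +16 =498
r61=111101 pc5: +32 =530
r62=111110 pc5: +32 =562
r63=111111 pc6: +64 =626
r64=1000000 pc1: +2 =628
r65=1000001 pc2: +4 =632
r66=1000010 pc2: +4 =636
r67=1000011 pc3: +8 =644
r68=1000100 pc2: +4 =648
r69=1000101 pc3: +8 =656
r70=1000110 pc3: +8 =664
r71=1000111 pc4: +16 =680
r72=1001000 pc2: +4 =684
r73=1001001 pc3: +8 =692
r74=1001010 pc3: +8 =700
r75=1001011 pc4: +16 =716
r76=1001100 pc3: +8 =724
r77=1001101 pc4: +16 =740
r78=1001110 pc4: +16 =756
r79=1001111 pc5: +32 =788
r80=1010000 pc2: +4 =792
r81=1010001 pc3: +8 =800
r82=1010010 pc3: +8 =808
r83=1010011 pc4: +16 =824
r84=1010100 pc3: +8 =832
r85=1010101 pc4: +16 =848
r86=1010110 pc4: +16 =864
r87=1010111 pc5: +32 =896
r88=1011000 pc3: +8 =904
r89=1011001 pc4: +16 =920
r90=1011010 pc4: +16 =936
r91=1011011 pc5: +32 =968
r92=1011100 pc4: +16 =984
r93=1011101 pc5: +32 =1016
r94=1011110 pc5: +32 =1048
r95=1011111 pc6: +64 =1112
r96=1100000 pc2: +4 =1116
r97=1100001 pc3: +8 =1124
r98=1100010 pc3: +8 =1132
r99=1100011 pc4: +16 =1148
r100=1100100 pc3: +8 =1156
r101=1100101 pc4: +16 =1172
r102=1100110 pc4: +16 =1188
r103=1100111 pc5: +32 =1220
r104=1101000 pc3: +8 =1228
r105=1101001 pc4: +16 =1244
r106=1101010 pc4: +16 =1260
r107=1101011 pc5: +32 =1292
r108=1101100 pc4: +16 =1308
r109=1101101 pc5: +32 =1340

Answer: 1340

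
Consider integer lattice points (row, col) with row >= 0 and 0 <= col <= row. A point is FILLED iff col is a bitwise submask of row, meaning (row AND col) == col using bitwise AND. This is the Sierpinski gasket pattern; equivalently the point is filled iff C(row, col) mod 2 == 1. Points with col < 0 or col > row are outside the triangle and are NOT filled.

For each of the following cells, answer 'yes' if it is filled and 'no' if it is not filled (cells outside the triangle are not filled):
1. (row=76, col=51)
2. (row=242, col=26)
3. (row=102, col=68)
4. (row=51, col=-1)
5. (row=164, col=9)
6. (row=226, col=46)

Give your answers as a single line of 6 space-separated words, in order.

Answer: no no yes no no no

Derivation:
(76,51): row=0b1001100, col=0b110011, row AND col = 0b0 = 0; 0 != 51 -> empty
(242,26): row=0b11110010, col=0b11010, row AND col = 0b10010 = 18; 18 != 26 -> empty
(102,68): row=0b1100110, col=0b1000100, row AND col = 0b1000100 = 68; 68 == 68 -> filled
(51,-1): col outside [0, 51] -> not filled
(164,9): row=0b10100100, col=0b1001, row AND col = 0b0 = 0; 0 != 9 -> empty
(226,46): row=0b11100010, col=0b101110, row AND col = 0b100010 = 34; 34 != 46 -> empty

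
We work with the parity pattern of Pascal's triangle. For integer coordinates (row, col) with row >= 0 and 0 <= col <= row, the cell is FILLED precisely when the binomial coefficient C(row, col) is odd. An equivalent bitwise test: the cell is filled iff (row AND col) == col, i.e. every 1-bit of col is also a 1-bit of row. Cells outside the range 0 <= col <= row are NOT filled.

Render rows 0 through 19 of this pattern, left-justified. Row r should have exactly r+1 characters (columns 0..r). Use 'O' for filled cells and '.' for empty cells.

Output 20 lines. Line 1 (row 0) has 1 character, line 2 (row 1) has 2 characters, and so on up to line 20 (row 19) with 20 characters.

Answer: O
OO
O.O
OOOO
O...O
OO..OO
O.O.O.O
OOOOOOOO
O.......O
OO......OO
O.O.....O.O
OOOO....OOOO
O...O...O...O
OO..OO..OO..OO
O.O.O.O.O.O.O.O
OOOOOOOOOOOOOOOO
O...............O
OO..............OO
O.O.............O.O
OOOO............OOOO

Derivation:
r0=0: O
r1=1: OO
r2=10: O.O
r3=11: OOOO
r4=100: O...O
r5=101: OO..OO
r6=110: O.O.O.O
r7=111: OOOOOOOO
r8=1000: O.......O
r9=1001: OO......OO
r10=1010: O.O.....O.O
r11=1011: OOOO....OOOO
r12=1100: O...O...O...O
r13=1101: OO..OO..OO..OO
r14=1110: O.O.O.O.O.O.O.O
r15=1111: OOOOOOOOOOOOOOOO
r16=10000: O...............O
r17=10001: OO..............OO
r18=10010: O.O.............O.O
r19=10011: OOOO............OOOO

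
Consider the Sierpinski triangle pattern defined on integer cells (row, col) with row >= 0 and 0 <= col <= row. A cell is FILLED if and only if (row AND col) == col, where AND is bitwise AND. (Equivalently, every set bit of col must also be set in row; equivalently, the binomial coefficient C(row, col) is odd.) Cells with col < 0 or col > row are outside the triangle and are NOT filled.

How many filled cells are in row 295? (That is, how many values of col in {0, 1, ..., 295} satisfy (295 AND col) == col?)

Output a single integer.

Answer: 32

Derivation:
295 in binary = 100100111
popcount(295) = number of 1-bits in 100100111 = 5
A col c satisfies (295 AND c) == c iff every set bit of c is also set in 295; each of the 5 set bits of 295 can independently be on or off in c.
count = 2^5 = 32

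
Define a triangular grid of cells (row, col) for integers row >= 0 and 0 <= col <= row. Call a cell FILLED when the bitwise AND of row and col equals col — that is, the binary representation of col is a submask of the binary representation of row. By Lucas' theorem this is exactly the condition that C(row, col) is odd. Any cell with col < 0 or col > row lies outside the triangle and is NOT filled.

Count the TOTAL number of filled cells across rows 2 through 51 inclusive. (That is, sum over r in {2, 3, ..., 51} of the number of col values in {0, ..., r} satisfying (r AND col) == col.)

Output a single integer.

Answer: 438

Derivation:
r2=10 pc1: +2 =2
r3=11 pc2: +4 =6
r4=100 pc1: +2 =8
r5=101 pc2: +4 =12
r6=110 pc2: +4 =16
r7=111 pc3: +8 =24
r8=1000 pc1: +2 =26
r9=1001 pc2: +4 =30
r10=1010 pc2: +4 =34
r11=1011 pc3: +8 =42
r12=1100 pc2: +4 =46
r13=1101 pc3: +8 =54
r14=1110 pc3: +8 =62
r15=1111 pc4: +16 =78
r16=10000 pc1: +2 =80
r17=10001 pc2: +4 =84
r18=10010 pc2: +4 =88
r19=10011 pc3: +8 =96
r20=10100 pc2: +4 =100
r21=10101 pc3: +8 =108
r22=10110 pc3: +8 =116
r23=10111 pc4: +16 =132
r24=11000 pc2: +4 =136
r25=11001 pc3: +8 =144
r26=11010 pc3: +8 =152
r27=11011 pc4: +16 =168
r28=11100 pc3: +8 =176
r29=11101 pc4: +16 =192
r30=11110 pc4: +16 =208
r31=11111 pc5: +32 =240
r32=100000 pc1: +2 =242
r33=100001 pc2: +4 =246
r34=100010 pc2: +4 =250
r35=100011 pc3: +8 =258
r36=100100 pc2: +4 =262
r37=100101 pc3: +8 =270
r38=100110 pc3: +8 =278
r39=100111 pc4: +16 =294
r40=101000 pc2: +4 =298
r41=101001 pc3: +8 =306
r42=101010 pc3: +8 =314
r43=101011 pc4: +16 =330
r44=101100 pc3: +8 =338
r45=101101 pc4: +16 =354
r46=101110 pc4: +16 =370
r47=101111 pc5: +32 =402
r48=110000 pc2: +4 =406
r49=110001 pc3: +8 =414
r50=110010 pc3: +8 =422
r51=110011 pc4: +16 =438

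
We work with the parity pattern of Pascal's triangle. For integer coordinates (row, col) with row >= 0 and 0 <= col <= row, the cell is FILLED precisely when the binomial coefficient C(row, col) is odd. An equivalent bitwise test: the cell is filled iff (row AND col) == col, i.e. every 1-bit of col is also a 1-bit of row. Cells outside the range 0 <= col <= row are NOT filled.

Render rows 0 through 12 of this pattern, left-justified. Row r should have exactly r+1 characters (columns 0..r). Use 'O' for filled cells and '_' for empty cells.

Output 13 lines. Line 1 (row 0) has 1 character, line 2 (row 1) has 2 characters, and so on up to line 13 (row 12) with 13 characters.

Answer: O
OO
O_O
OOOO
O___O
OO__OO
O_O_O_O
OOOOOOOO
O_______O
OO______OO
O_O_____O_O
OOOO____OOOO
O___O___O___O

Derivation:
r0=0: O
r1=1: OO
r2=10: O_O
r3=11: OOOO
r4=100: O___O
r5=101: OO__OO
r6=110: O_O_O_O
r7=111: OOOOOOOO
r8=1000: O_______O
r9=1001: OO______OO
r10=1010: O_O_____O_O
r11=1011: OOOO____OOOO
r12=1100: O___O___O___O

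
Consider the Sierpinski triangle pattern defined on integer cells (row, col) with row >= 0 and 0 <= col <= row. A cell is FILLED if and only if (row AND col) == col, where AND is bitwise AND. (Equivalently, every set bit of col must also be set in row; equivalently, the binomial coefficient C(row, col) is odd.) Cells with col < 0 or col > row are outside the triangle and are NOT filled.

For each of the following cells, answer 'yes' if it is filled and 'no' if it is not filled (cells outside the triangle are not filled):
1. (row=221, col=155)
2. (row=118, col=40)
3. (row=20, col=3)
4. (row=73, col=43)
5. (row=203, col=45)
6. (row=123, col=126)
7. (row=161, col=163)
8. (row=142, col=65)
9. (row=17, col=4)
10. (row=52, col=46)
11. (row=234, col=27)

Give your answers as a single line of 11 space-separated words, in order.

Answer: no no no no no no no no no no no

Derivation:
(221,155): row=0b11011101, col=0b10011011, row AND col = 0b10011001 = 153; 153 != 155 -> empty
(118,40): row=0b1110110, col=0b101000, row AND col = 0b100000 = 32; 32 != 40 -> empty
(20,3): row=0b10100, col=0b11, row AND col = 0b0 = 0; 0 != 3 -> empty
(73,43): row=0b1001001, col=0b101011, row AND col = 0b1001 = 9; 9 != 43 -> empty
(203,45): row=0b11001011, col=0b101101, row AND col = 0b1001 = 9; 9 != 45 -> empty
(123,126): col outside [0, 123] -> not filled
(161,163): col outside [0, 161] -> not filled
(142,65): row=0b10001110, col=0b1000001, row AND col = 0b0 = 0; 0 != 65 -> empty
(17,4): row=0b10001, col=0b100, row AND col = 0b0 = 0; 0 != 4 -> empty
(52,46): row=0b110100, col=0b101110, row AND col = 0b100100 = 36; 36 != 46 -> empty
(234,27): row=0b11101010, col=0b11011, row AND col = 0b1010 = 10; 10 != 27 -> empty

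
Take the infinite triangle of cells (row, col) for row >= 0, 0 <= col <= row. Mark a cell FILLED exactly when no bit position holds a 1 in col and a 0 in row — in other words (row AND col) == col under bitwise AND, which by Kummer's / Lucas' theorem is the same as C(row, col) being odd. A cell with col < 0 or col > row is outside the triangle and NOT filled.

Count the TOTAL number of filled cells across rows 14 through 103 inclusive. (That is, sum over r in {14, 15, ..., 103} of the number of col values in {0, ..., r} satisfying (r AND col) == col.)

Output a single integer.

Answer: 1266

Derivation:
r14=1110 pc3: +8 =8
r15=1111 pc4: +16 =24
r16=10000 pc1: +2 =26
r17=10001 pc2: +4 =30
r18=10010 pc2: +4 =34
r19=10011 pc3: +8 =42
r20=10100 pc2: +4 =46
r21=10101 pc3: +8 =54
r22=10110 pc3: +8 =62
r23=10111 pc4: +16 =78
r24=11000 pc2: +4 =82
r25=11001 pc3: +8 =90
r26=11010 pc3: +8 =98
r27=11011 pc4: +16 =114
r28=11100 pc3: +8 =122
r29=11101 pc4: +16 =138
r30=11110 pc4: +16 =154
r31=11111 pc5: +32 =186
r32=100000 pc1: +2 =188
r33=100001 pc2: +4 =192
r34=100010 pc2: +4 =196
r35=100011 pc3: +8 =204
r36=100100 pc2: +4 =208
r37=100101 pc3: +8 =216
r38=100110 pc3: +8 =224
r39=100111 pc4: +16 =240
r40=101000 pc2: +4 =244
r41=101001 pc3: +8 =252
r42=101010 pc3: +8 =260
r43=101011 pc4: +16 =276
r44=101100 pc3: +8 =284
r45=101101 pc4: +16 =300
r46=101110 pc4: +16 =316
r47=101111 pc5: +32 =348
r48=110000 pc2: +4 =352
r49=110001 pc3: +8 =360
r50=110010 pc3: +8 =368
r51=110011 pc4: +16 =384
r52=110100 pc3: +8 =392
r53=110101 pc4: +16 =408
r54=110110 pc4: +16 =424
r55=110111 pc5: +32 =456
r56=111000 pc3: +8 =464
r57=111001 pc4: +16 =480
r58=111010 pc4: +16 =496
r59=111011 pc5: +32 =528
r60=111100 pc4: +16 =544
r61=111101 pc5: +32 =576
r62=111110 pc5: +32 =608
r63=111111 pc6: +64 =672
r64=1000000 pc1: +2 =674
r65=1000001 pc2: +4 =678
r66=1000010 pc2: +4 =682
r67=1000011 pc3: +8 =690
r68=1000100 pc2: +4 =694
r69=1000101 pc3: +8 =702
r70=1000110 pc3: +8 =710
r71=1000111 pc4: +16 =726
r72=1001000 pc2: +4 =730
r73=1001001 pc3: +8 =738
r74=1001010 pc3: +8 =746
r75=1001011 pc4: +16 =762
r76=1001100 pc3: +8 =770
r77=1001101 pc4: +16 =786
r78=1001110 pc4: +16 =802
r79=1001111 pc5: +32 =834
r80=1010000 pc2: +4 =838
r81=1010001 pc3: +8 =846
r82=1010010 pc3: +8 =854
r83=1010011 pc4: +16 =870
r84=1010100 pc3: +8 =878
r85=1010101 pc4: +16 =894
r86=1010110 pc4: +16 =910
r87=1010111 pc5: +32 =942
r88=1011000 pc3: +8 =950
r89=1011001 pc4: +16 =966
r90=1011010 pc4: +16 =982
r91=1011011 pc5: +32 =1014
r92=1011100 pc4: +16 =1030
r93=1011101 pc5: +32 =1062
r94=1011110 pc5: +32 =1094
r95=1011111 pc6: +64 =1158
r96=1100000 pc2: +4 =1162
r97=1100001 pc3: +8 =1170
r98=1100010 pc3: +8 =1178
r99=1100011 pc4: +16 =1194
r100=1100100 pc3: +8 =1202
r101=1100101 pc4: +16 =1218
r102=1100110 pc4: +16 =1234
r103=1100111 pc5: +32 =1266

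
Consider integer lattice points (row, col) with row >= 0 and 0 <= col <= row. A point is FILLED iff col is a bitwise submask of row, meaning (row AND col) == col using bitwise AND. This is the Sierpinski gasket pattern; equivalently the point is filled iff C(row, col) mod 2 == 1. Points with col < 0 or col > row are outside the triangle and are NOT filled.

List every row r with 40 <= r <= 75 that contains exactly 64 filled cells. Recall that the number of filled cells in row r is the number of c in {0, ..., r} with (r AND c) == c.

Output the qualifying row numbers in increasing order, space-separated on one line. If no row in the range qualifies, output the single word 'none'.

Answer: 63

Derivation:
Row r has 2^popcount(r) filled cells, so we need popcount(r) = log2(64) = 6.
Scan r = 40..75 and keep those with exactly 6 one-bits:
r=40=101000 popcount=2 -> skip
r=41=101001 popcount=3 -> skip
r=42=101010 popcount=3 -> skip
r=43=101011 popcount=4 -> skip
r=44=101100 popcount=3 -> skip
r=45=101101 popcount=4 -> skip
r=46=101110 popcount=4 -> skip
r=47=101111 popcount=5 -> skip
r=48=110000 popcount=2 -> skip
r=49=110001 popcount=3 -> skip
r=50=110010 popcount=3 -> skip
r=51=110011 popcount=4 -> skip
r=52=110100 popcount=3 -> skip
r=53=110101 popcount=4 -> skip
r=54=110110 popcount=4 -> skip
r=55=110111 popcount=5 -> skip
r=56=111000 popcount=3 -> skip
r=57=111001 popcount=4 -> skip
r=58=111010 popcount=4 -> skip
r=59=111011 popcount=5 -> skip
r=60=111100 popcount=4 -> skip
r=61=111101 popcount=5 -> skip
r=62=111110 popcount=5 -> skip
r=63=111111 popcount=6 -> KEEP
r=64=1000000 popcount=1 -> skip
r=65=1000001 popcount=2 -> skip
r=66=1000010 popcount=2 -> skip
r=67=1000011 popcount=3 -> skip
r=68=1000100 popcount=2 -> skip
r=69=1000101 popcount=3 -> skip
r=70=1000110 popcount=3 -> skip
r=71=1000111 popcount=4 -> skip
r=72=1001000 popcount=2 -> skip
r=73=1001001 popcount=3 -> skip
r=74=1001010 popcount=3 -> skip
r=75=1001011 popcount=4 -> skip
Kept rows: 63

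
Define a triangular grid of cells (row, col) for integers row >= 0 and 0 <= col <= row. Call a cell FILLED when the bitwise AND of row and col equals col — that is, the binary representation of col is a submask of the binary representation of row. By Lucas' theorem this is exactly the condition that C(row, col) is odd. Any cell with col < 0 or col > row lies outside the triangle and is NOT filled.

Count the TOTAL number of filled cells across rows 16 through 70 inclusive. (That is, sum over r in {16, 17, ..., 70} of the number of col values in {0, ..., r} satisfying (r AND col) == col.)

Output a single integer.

Answer: 686

Derivation:
r16=10000 pc1: +2 =2
r17=10001 pc2: +4 =6
r18=10010 pc2: +4 =10
r19=10011 pc3: +8 =18
r20=10100 pc2: +4 =22
r21=10101 pc3: +8 =30
r22=10110 pc3: +8 =38
r23=10111 pc4: +16 =54
r24=11000 pc2: +4 =58
r25=11001 pc3: +8 =66
r26=11010 pc3: +8 =74
r27=11011 pc4: +16 =90
r28=11100 pc3: +8 =98
r29=11101 pc4: +16 =114
r30=11110 pc4: +16 =130
r31=11111 pc5: +32 =162
r32=100000 pc1: +2 =164
r33=100001 pc2: +4 =168
r34=100010 pc2: +4 =172
r35=100011 pc3: +8 =180
r36=100100 pc2: +4 =184
r37=100101 pc3: +8 =192
r38=100110 pc3: +8 =200
r39=100111 pc4: +16 =216
r40=101000 pc2: +4 =220
r41=101001 pc3: +8 =228
r42=101010 pc3: +8 =236
r43=101011 pc4: +16 =252
r44=101100 pc3: +8 =260
r45=101101 pc4: +16 =276
r46=101110 pc4: +16 =292
r47=101111 pc5: +32 =324
r48=110000 pc2: +4 =328
r49=110001 pc3: +8 =336
r50=110010 pc3: +8 =344
r51=110011 pc4: +16 =360
r52=110100 pc3: +8 =368
r53=110101 pc4: +16 =384
r54=110110 pc4: +16 =400
r55=110111 pc5: +32 =432
r56=111000 pc3: +8 =440
r57=111001 pc4: +16 =456
r58=111010 pc4: +16 =472
r59=111011 pc5: +32 =504
r60=111100 pc4: +16 =520
r61=111101 pc5: +32 =552
r62=111110 pc5: +32 =584
r63=111111 pc6: +64 =648
r64=1000000 pc1: +2 =650
r65=1000001 pc2: +4 =654
r66=1000010 pc2: +4 =658
r67=1000011 pc3: +8 =666
r68=1000100 pc2: +4 =670
r69=1000101 pc3: +8 =678
r70=1000110 pc3: +8 =686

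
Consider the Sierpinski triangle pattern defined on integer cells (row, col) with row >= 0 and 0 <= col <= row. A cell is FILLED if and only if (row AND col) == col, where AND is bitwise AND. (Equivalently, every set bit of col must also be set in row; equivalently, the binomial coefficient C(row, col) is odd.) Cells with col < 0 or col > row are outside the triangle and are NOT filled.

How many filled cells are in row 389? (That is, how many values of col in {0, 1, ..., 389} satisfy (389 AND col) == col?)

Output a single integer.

389 in binary = 110000101
popcount(389) = number of 1-bits in 110000101 = 4
A col c satisfies (389 AND c) == c iff every set bit of c is also set in 389; each of the 4 set bits of 389 can independently be on or off in c.
count = 2^4 = 16

Answer: 16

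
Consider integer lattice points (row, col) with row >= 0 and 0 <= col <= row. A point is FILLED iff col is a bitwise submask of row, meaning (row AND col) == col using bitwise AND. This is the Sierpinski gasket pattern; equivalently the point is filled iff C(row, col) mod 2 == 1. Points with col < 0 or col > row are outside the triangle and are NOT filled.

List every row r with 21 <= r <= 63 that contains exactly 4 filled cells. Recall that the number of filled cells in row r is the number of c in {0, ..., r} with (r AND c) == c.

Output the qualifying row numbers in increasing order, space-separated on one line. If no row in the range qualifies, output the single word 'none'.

Row r has 2^popcount(r) filled cells, so we need popcount(r) = log2(4) = 2.
Scan r = 21..63 and keep those with exactly 2 one-bits:
r=21=10101 popcount=3 -> skip
r=22=10110 popcount=3 -> skip
r=23=10111 popcount=4 -> skip
r=24=11000 popcount=2 -> KEEP
r=25=11001 popcount=3 -> skip
r=26=11010 popcount=3 -> skip
r=27=11011 popcount=4 -> skip
r=28=11100 popcount=3 -> skip
r=29=11101 popcount=4 -> skip
r=30=11110 popcount=4 -> skip
r=31=11111 popcount=5 -> skip
r=32=100000 popcount=1 -> skip
r=33=100001 popcount=2 -> KEEP
r=34=100010 popcount=2 -> KEEP
r=35=100011 popcount=3 -> skip
r=36=100100 popcount=2 -> KEEP
r=37=100101 popcount=3 -> skip
r=38=100110 popcount=3 -> skip
r=39=100111 popcount=4 -> skip
r=40=101000 popcount=2 -> KEEP
r=41=101001 popcount=3 -> skip
r=42=101010 popcount=3 -> skip
r=43=101011 popcount=4 -> skip
r=44=101100 popcount=3 -> skip
r=45=101101 popcount=4 -> skip
r=46=101110 popcount=4 -> skip
r=47=101111 popcount=5 -> skip
r=48=110000 popcount=2 -> KEEP
r=49=110001 popcount=3 -> skip
r=50=110010 popcount=3 -> skip
r=51=110011 popcount=4 -> skip
r=52=110100 popcount=3 -> skip
r=53=110101 popcount=4 -> skip
r=54=110110 popcount=4 -> skip
r=55=110111 popcount=5 -> skip
r=56=111000 popcount=3 -> skip
r=57=111001 popcount=4 -> skip
r=58=111010 popcount=4 -> skip
r=59=111011 popcount=5 -> skip
r=60=111100 popcount=4 -> skip
r=61=111101 popcount=5 -> skip
r=62=111110 popcount=5 -> skip
r=63=111111 popcount=6 -> skip
Kept rows: 24 33 34 36 40 48

Answer: 24 33 34 36 40 48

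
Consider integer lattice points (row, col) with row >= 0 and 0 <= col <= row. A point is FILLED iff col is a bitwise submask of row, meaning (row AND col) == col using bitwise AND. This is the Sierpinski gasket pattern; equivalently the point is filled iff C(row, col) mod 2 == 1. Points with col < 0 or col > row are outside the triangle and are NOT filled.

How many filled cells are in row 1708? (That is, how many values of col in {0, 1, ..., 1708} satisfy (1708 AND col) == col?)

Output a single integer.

Answer: 64

Derivation:
1708 in binary = 11010101100
popcount(1708) = number of 1-bits in 11010101100 = 6
A col c satisfies (1708 AND c) == c iff every set bit of c is also set in 1708; each of the 6 set bits of 1708 can independently be on or off in c.
count = 2^6 = 64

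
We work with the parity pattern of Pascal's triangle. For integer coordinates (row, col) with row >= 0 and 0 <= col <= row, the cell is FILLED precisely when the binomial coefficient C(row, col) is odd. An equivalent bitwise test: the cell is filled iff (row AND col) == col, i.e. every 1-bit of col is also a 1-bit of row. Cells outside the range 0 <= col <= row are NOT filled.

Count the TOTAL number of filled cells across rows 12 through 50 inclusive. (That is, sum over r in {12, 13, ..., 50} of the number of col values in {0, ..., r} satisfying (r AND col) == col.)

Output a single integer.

r12=1100 pc2: +4 =4
r13=1101 pc3: +8 =12
r14=1110 pc3: +8 =20
r15=1111 pc4: +16 =36
r16=10000 pc1: +2 =38
r17=10001 pc2: +4 =42
r18=10010 pc2: +4 =46
r19=10011 pc3: +8 =54
r20=10100 pc2: +4 =58
r21=10101 pc3: +8 =66
r22=10110 pc3: +8 =74
r23=10111 pc4: +16 =90
r24=11000 pc2: +4 =94
r25=11001 pc3: +8 =102
r26=11010 pc3: +8 =110
r27=11011 pc4: +16 =126
r28=11100 pc3: +8 =134
r29=11101 pc4: +16 =150
r30=11110 pc4: +16 =166
r31=11111 pc5: +32 =198
r32=100000 pc1: +2 =200
r33=100001 pc2: +4 =204
r34=100010 pc2: +4 =208
r35=100011 pc3: +8 =216
r36=100100 pc2: +4 =220
r37=100101 pc3: +8 =228
r38=100110 pc3: +8 =236
r39=100111 pc4: +16 =252
r40=101000 pc2: +4 =256
r41=101001 pc3: +8 =264
r42=101010 pc3: +8 =272
r43=101011 pc4: +16 =288
r44=101100 pc3: +8 =296
r45=101101 pc4: +16 =312
r46=101110 pc4: +16 =328
r47=101111 pc5: +32 =360
r48=110000 pc2: +4 =364
r49=110001 pc3: +8 =372
r50=110010 pc3: +8 =380

Answer: 380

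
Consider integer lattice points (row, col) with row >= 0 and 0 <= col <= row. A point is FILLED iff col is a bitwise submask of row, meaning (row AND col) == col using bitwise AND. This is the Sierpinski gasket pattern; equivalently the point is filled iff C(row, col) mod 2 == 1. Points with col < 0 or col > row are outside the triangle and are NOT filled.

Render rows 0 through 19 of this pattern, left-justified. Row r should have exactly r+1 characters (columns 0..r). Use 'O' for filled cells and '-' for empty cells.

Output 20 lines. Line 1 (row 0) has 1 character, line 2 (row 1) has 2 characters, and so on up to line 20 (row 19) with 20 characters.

r0=0: O
r1=1: OO
r2=10: O-O
r3=11: OOOO
r4=100: O---O
r5=101: OO--OO
r6=110: O-O-O-O
r7=111: OOOOOOOO
r8=1000: O-------O
r9=1001: OO------OO
r10=1010: O-O-----O-O
r11=1011: OOOO----OOOO
r12=1100: O---O---O---O
r13=1101: OO--OO--OO--OO
r14=1110: O-O-O-O-O-O-O-O
r15=1111: OOOOOOOOOOOOOOOO
r16=10000: O---------------O
r17=10001: OO--------------OO
r18=10010: O-O-------------O-O
r19=10011: OOOO------------OOOO

Answer: O
OO
O-O
OOOO
O---O
OO--OO
O-O-O-O
OOOOOOOO
O-------O
OO------OO
O-O-----O-O
OOOO----OOOO
O---O---O---O
OO--OO--OO--OO
O-O-O-O-O-O-O-O
OOOOOOOOOOOOOOOO
O---------------O
OO--------------OO
O-O-------------O-O
OOOO------------OOOO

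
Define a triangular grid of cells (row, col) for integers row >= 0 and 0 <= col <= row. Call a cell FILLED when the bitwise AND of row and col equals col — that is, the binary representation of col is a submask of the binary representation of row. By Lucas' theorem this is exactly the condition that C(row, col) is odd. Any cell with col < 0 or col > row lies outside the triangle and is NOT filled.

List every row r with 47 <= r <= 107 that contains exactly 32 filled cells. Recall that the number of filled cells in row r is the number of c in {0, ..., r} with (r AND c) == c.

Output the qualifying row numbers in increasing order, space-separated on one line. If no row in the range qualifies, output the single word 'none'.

Row r has 2^popcount(r) filled cells, so we need popcount(r) = log2(32) = 5.
Scan r = 47..107 and keep those with exactly 5 one-bits:
r=47=101111 popcount=5 -> KEEP
r=48=110000 popcount=2 -> skip
r=49=110001 popcount=3 -> skip
r=50=110010 popcount=3 -> skip
r=51=110011 popcount=4 -> skip
r=52=110100 popcount=3 -> skip
r=53=110101 popcount=4 -> skip
r=54=110110 popcount=4 -> skip
r=55=110111 popcount=5 -> KEEP
r=56=111000 popcount=3 -> skip
r=57=111001 popcount=4 -> skip
r=58=111010 popcount=4 -> skip
r=59=111011 popcount=5 -> KEEP
r=60=111100 popcount=4 -> skip
r=61=111101 popcount=5 -> KEEP
r=62=111110 popcount=5 -> KEEP
r=63=111111 popcount=6 -> skip
r=64=1000000 popcount=1 -> skip
r=65=1000001 popcount=2 -> skip
r=66=1000010 popcount=2 -> skip
r=67=1000011 popcount=3 -> skip
r=68=1000100 popcount=2 -> skip
r=69=1000101 popcount=3 -> skip
r=70=1000110 popcount=3 -> skip
r=71=1000111 popcount=4 -> skip
r=72=1001000 popcount=2 -> skip
r=73=1001001 popcount=3 -> skip
r=74=1001010 popcount=3 -> skip
r=75=1001011 popcount=4 -> skip
r=76=1001100 popcount=3 -> skip
r=77=1001101 popcount=4 -> skip
r=78=1001110 popcount=4 -> skip
r=79=1001111 popcount=5 -> KEEP
r=80=1010000 popcount=2 -> skip
r=81=1010001 popcount=3 -> skip
r=82=1010010 popcount=3 -> skip
r=83=1010011 popcount=4 -> skip
r=84=1010100 popcount=3 -> skip
r=85=1010101 popcount=4 -> skip
r=86=1010110 popcount=4 -> skip
r=87=1010111 popcount=5 -> KEEP
r=88=1011000 popcount=3 -> skip
r=89=1011001 popcount=4 -> skip
r=90=1011010 popcount=4 -> skip
r=91=1011011 popcount=5 -> KEEP
r=92=1011100 popcount=4 -> skip
r=93=1011101 popcount=5 -> KEEP
r=94=1011110 popcount=5 -> KEEP
r=95=1011111 popcount=6 -> skip
r=96=1100000 popcount=2 -> skip
r=97=1100001 popcount=3 -> skip
r=98=1100010 popcount=3 -> skip
r=99=1100011 popcount=4 -> skip
r=100=1100100 popcount=3 -> skip
r=101=1100101 popcount=4 -> skip
r=102=1100110 popcount=4 -> skip
r=103=1100111 popcount=5 -> KEEP
r=104=1101000 popcount=3 -> skip
r=105=1101001 popcount=4 -> skip
r=106=1101010 popcount=4 -> skip
r=107=1101011 popcount=5 -> KEEP
Kept rows: 47 55 59 61 62 79 87 91 93 94 103 107

Answer: 47 55 59 61 62 79 87 91 93 94 103 107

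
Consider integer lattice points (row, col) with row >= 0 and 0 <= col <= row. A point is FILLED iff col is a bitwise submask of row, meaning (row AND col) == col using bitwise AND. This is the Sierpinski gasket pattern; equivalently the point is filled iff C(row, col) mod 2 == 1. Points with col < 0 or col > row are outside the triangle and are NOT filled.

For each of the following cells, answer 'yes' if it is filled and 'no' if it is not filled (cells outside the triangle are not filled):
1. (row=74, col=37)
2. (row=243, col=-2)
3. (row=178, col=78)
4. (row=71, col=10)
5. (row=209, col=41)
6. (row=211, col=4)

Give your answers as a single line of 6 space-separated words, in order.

(74,37): row=0b1001010, col=0b100101, row AND col = 0b0 = 0; 0 != 37 -> empty
(243,-2): col outside [0, 243] -> not filled
(178,78): row=0b10110010, col=0b1001110, row AND col = 0b10 = 2; 2 != 78 -> empty
(71,10): row=0b1000111, col=0b1010, row AND col = 0b10 = 2; 2 != 10 -> empty
(209,41): row=0b11010001, col=0b101001, row AND col = 0b1 = 1; 1 != 41 -> empty
(211,4): row=0b11010011, col=0b100, row AND col = 0b0 = 0; 0 != 4 -> empty

Answer: no no no no no no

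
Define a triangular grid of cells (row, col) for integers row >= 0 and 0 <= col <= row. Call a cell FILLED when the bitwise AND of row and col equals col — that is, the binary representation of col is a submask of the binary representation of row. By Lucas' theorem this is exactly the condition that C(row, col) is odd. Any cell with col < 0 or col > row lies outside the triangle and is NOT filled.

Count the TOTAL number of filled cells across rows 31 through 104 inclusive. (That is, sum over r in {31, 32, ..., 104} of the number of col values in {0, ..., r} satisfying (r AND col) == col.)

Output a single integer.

Answer: 1120

Derivation:
r31=11111 pc5: +32 =32
r32=100000 pc1: +2 =34
r33=100001 pc2: +4 =38
r34=100010 pc2: +4 =42
r35=100011 pc3: +8 =50
r36=100100 pc2: +4 =54
r37=100101 pc3: +8 =62
r38=100110 pc3: +8 =70
r39=100111 pc4: +16 =86
r40=101000 pc2: +4 =90
r41=101001 pc3: +8 =98
r42=101010 pc3: +8 =106
r43=101011 pc4: +16 =122
r44=101100 pc3: +8 =130
r45=101101 pc4: +16 =146
r46=101110 pc4: +16 =162
r47=101111 pc5: +32 =194
r48=110000 pc2: +4 =198
r49=110001 pc3: +8 =206
r50=110010 pc3: +8 =214
r51=110011 pc4: +16 =230
r52=110100 pc3: +8 =238
r53=110101 pc4: +16 =254
r54=110110 pc4: +16 =270
r55=110111 pc5: +32 =302
r56=111000 pc3: +8 =310
r57=111001 pc4: +16 =326
r58=111010 pc4: +16 =342
r59=111011 pc5: +32 =374
r60=111100 pc4: +16 =390
r61=111101 pc5: +32 =422
r62=111110 pc5: +32 =454
r63=111111 pc6: +64 =518
r64=1000000 pc1: +2 =520
r65=1000001 pc2: +4 =524
r66=1000010 pc2: +4 =528
r67=1000011 pc3: +8 =536
r68=1000100 pc2: +4 =540
r69=1000101 pc3: +8 =548
r70=1000110 pc3: +8 =556
r71=1000111 pc4: +16 =572
r72=1001000 pc2: +4 =576
r73=1001001 pc3: +8 =584
r74=1001010 pc3: +8 =592
r75=1001011 pc4: +16 =608
r76=1001100 pc3: +8 =616
r77=1001101 pc4: +16 =632
r78=1001110 pc4: +16 =648
r79=1001111 pc5: +32 =680
r80=1010000 pc2: +4 =684
r81=1010001 pc3: +8 =692
r82=1010010 pc3: +8 =700
r83=1010011 pc4: +16 =716
r84=1010100 pc3: +8 =724
r85=1010101 pc4: +16 =740
r86=1010110 pc4: +16 =756
r87=1010111 pc5: +32 =788
r88=1011000 pc3: +8 =796
r89=1011001 pc4: +16 =812
r90=1011010 pc4: +16 =828
r91=1011011 pc5: +32 =860
r92=1011100 pc4: +16 =876
r93=1011101 pc5: +32 =908
r94=1011110 pc5: +32 =940
r95=1011111 pc6: +64 =1004
r96=1100000 pc2: +4 =1008
r97=1100001 pc3: +8 =1016
r98=1100010 pc3: +8 =1024
r99=1100011 pc4: +16 =1040
r100=1100100 pc3: +8 =1048
r101=1100101 pc4: +16 =1064
r102=1100110 pc4: +16 =1080
r103=1100111 pc5: +32 =1112
r104=1101000 pc3: +8 =1120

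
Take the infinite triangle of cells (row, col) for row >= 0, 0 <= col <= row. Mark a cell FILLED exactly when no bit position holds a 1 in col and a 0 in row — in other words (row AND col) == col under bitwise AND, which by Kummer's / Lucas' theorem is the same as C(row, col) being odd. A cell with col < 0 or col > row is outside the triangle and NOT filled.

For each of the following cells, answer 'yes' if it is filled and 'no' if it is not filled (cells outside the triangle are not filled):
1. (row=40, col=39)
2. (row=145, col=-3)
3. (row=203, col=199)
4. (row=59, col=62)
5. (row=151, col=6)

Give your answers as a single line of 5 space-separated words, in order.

(40,39): row=0b101000, col=0b100111, row AND col = 0b100000 = 32; 32 != 39 -> empty
(145,-3): col outside [0, 145] -> not filled
(203,199): row=0b11001011, col=0b11000111, row AND col = 0b11000011 = 195; 195 != 199 -> empty
(59,62): col outside [0, 59] -> not filled
(151,6): row=0b10010111, col=0b110, row AND col = 0b110 = 6; 6 == 6 -> filled

Answer: no no no no yes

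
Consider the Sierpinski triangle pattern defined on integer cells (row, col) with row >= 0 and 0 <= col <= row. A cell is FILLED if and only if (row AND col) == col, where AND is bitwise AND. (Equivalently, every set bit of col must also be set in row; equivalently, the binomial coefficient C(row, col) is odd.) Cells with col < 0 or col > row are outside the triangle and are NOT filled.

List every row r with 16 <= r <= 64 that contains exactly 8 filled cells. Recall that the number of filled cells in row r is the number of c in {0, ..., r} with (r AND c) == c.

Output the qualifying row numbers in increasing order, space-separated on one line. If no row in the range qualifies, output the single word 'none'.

Answer: 19 21 22 25 26 28 35 37 38 41 42 44 49 50 52 56

Derivation:
Row r has 2^popcount(r) filled cells, so we need popcount(r) = log2(8) = 3.
Scan r = 16..64 and keep those with exactly 3 one-bits:
r=16=10000 popcount=1 -> skip
r=17=10001 popcount=2 -> skip
r=18=10010 popcount=2 -> skip
r=19=10011 popcount=3 -> KEEP
r=20=10100 popcount=2 -> skip
r=21=10101 popcount=3 -> KEEP
r=22=10110 popcount=3 -> KEEP
r=23=10111 popcount=4 -> skip
r=24=11000 popcount=2 -> skip
r=25=11001 popcount=3 -> KEEP
r=26=11010 popcount=3 -> KEEP
r=27=11011 popcount=4 -> skip
r=28=11100 popcount=3 -> KEEP
r=29=11101 popcount=4 -> skip
r=30=11110 popcount=4 -> skip
r=31=11111 popcount=5 -> skip
r=32=100000 popcount=1 -> skip
r=33=100001 popcount=2 -> skip
r=34=100010 popcount=2 -> skip
r=35=100011 popcount=3 -> KEEP
r=36=100100 popcount=2 -> skip
r=37=100101 popcount=3 -> KEEP
r=38=100110 popcount=3 -> KEEP
r=39=100111 popcount=4 -> skip
r=40=101000 popcount=2 -> skip
r=41=101001 popcount=3 -> KEEP
r=42=101010 popcount=3 -> KEEP
r=43=101011 popcount=4 -> skip
r=44=101100 popcount=3 -> KEEP
r=45=101101 popcount=4 -> skip
r=46=101110 popcount=4 -> skip
r=47=101111 popcount=5 -> skip
r=48=110000 popcount=2 -> skip
r=49=110001 popcount=3 -> KEEP
r=50=110010 popcount=3 -> KEEP
r=51=110011 popcount=4 -> skip
r=52=110100 popcount=3 -> KEEP
r=53=110101 popcount=4 -> skip
r=54=110110 popcount=4 -> skip
r=55=110111 popcount=5 -> skip
r=56=111000 popcount=3 -> KEEP
r=57=111001 popcount=4 -> skip
r=58=111010 popcount=4 -> skip
r=59=111011 popcount=5 -> skip
r=60=111100 popcount=4 -> skip
r=61=111101 popcount=5 -> skip
r=62=111110 popcount=5 -> skip
r=63=111111 popcount=6 -> skip
r=64=1000000 popcount=1 -> skip
Kept rows: 19 21 22 25 26 28 35 37 38 41 42 44 49 50 52 56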